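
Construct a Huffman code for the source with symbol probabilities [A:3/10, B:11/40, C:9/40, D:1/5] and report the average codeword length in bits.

Huffman tree construction:
Combine smallest probabilities repeatedly
Resulting codes:
  A: 11 (length 2)
  B: 10 (length 2)
  C: 01 (length 2)
  D: 00 (length 2)
Average length = Σ p(s) × length(s) = 2.0000 bits


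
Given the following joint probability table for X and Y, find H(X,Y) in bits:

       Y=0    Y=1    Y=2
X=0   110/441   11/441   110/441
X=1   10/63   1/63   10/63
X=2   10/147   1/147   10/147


H(X,Y) = -Σ p(x,y) log₂ p(x,y)
  p(0,0)=110/441: -0.2494 × log₂(0.2494) = 0.4997
  p(0,1)=11/441: -0.0249 × log₂(0.0249) = 0.1328
  p(0,2)=110/441: -0.2494 × log₂(0.2494) = 0.4997
  p(1,0)=10/63: -0.1587 × log₂(0.1587) = 0.4215
  p(1,1)=1/63: -0.0159 × log₂(0.0159) = 0.0949
  p(1,2)=10/63: -0.1587 × log₂(0.1587) = 0.4215
  p(2,0)=10/147: -0.0680 × log₂(0.0680) = 0.2638
  p(2,1)=1/147: -0.0068 × log₂(0.0068) = 0.0490
  p(2,2)=10/147: -0.0680 × log₂(0.0680) = 0.2638
H(X,Y) = 2.6466 bits


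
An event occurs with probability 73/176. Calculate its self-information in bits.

Information content I(x) = -log₂(p(x))
I = -log₂(73/176) = -log₂(0.4148)
I = 1.2696 bits


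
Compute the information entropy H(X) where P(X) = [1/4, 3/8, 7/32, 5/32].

H(X) = -Σ p(x) log₂ p(x)
  -1/4 × log₂(1/4) = 0.5000
  -3/8 × log₂(3/8) = 0.5306
  -7/32 × log₂(7/32) = 0.4796
  -5/32 × log₂(5/32) = 0.4184
H(X) = 1.9287 bits


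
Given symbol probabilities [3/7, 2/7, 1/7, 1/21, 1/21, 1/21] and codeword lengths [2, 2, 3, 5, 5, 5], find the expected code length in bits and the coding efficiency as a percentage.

Average length L = Σ p_i × l_i = 2.5714 bits
Entropy H = 2.0688 bits
Efficiency η = H/L × 100% = 80.45%


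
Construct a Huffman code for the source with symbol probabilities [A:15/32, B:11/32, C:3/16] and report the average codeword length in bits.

Huffman tree construction:
Combine smallest probabilities repeatedly
Resulting codes:
  A: 0 (length 1)
  B: 11 (length 2)
  C: 10 (length 2)
Average length = Σ p(s) × length(s) = 1.5312 bits


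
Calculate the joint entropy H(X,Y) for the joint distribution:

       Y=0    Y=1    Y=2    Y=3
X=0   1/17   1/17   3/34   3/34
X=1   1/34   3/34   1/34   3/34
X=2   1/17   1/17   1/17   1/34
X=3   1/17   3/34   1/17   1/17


H(X,Y) = -Σ p(x,y) log₂ p(x,y)
  p(0,0)=1/17: -0.0588 × log₂(0.0588) = 0.2404
  p(0,1)=1/17: -0.0588 × log₂(0.0588) = 0.2404
  p(0,2)=3/34: -0.0882 × log₂(0.0882) = 0.3090
  p(0,3)=3/34: -0.0882 × log₂(0.0882) = 0.3090
  p(1,0)=1/34: -0.0294 × log₂(0.0294) = 0.1496
  p(1,1)=3/34: -0.0882 × log₂(0.0882) = 0.3090
  p(1,2)=1/34: -0.0294 × log₂(0.0294) = 0.1496
  p(1,3)=3/34: -0.0882 × log₂(0.0882) = 0.3090
  p(2,0)=1/17: -0.0588 × log₂(0.0588) = 0.2404
  p(2,1)=1/17: -0.0588 × log₂(0.0588) = 0.2404
  p(2,2)=1/17: -0.0588 × log₂(0.0588) = 0.2404
  p(2,3)=1/34: -0.0294 × log₂(0.0294) = 0.1496
  p(3,0)=1/17: -0.0588 × log₂(0.0588) = 0.2404
  p(3,1)=3/34: -0.0882 × log₂(0.0882) = 0.3090
  p(3,2)=1/17: -0.0588 × log₂(0.0588) = 0.2404
  p(3,3)=1/17: -0.0588 × log₂(0.0588) = 0.2404
H(X,Y) = 3.9176 bits


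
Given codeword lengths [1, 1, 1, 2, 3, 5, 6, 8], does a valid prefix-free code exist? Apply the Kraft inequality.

Kraft inequality: Σ 2^(-l_i) ≤ 1 for prefix-free code
Calculating: 2^(-1) + 2^(-1) + 2^(-1) + 2^(-2) + 2^(-3) + 2^(-5) + 2^(-6) + 2^(-8)
= 0.5 + 0.5 + 0.5 + 0.25 + 0.125 + 0.03125 + 0.015625 + 0.00390625
= 1.9258
Since 1.9258 > 1, prefix-free code does not exist


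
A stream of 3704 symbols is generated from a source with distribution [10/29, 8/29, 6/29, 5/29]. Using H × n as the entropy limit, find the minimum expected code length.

Entropy H = 1.9498 bits/symbol
Minimum bits = H × n = 1.9498 × 3704
= 7221.87 bits


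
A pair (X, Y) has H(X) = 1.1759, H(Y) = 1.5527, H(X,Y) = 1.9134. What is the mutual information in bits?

I(X;Y) = H(X) + H(Y) - H(X,Y)
I(X;Y) = 1.1759 + 1.5527 - 1.9134 = 0.8152 bits


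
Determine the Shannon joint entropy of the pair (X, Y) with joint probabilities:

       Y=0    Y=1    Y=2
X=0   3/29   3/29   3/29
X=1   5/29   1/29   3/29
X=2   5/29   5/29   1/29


H(X,Y) = -Σ p(x,y) log₂ p(x,y)
  p(0,0)=3/29: -0.1034 × log₂(0.1034) = 0.3386
  p(0,1)=3/29: -0.1034 × log₂(0.1034) = 0.3386
  p(0,2)=3/29: -0.1034 × log₂(0.1034) = 0.3386
  p(1,0)=5/29: -0.1724 × log₂(0.1724) = 0.4373
  p(1,1)=1/29: -0.0345 × log₂(0.0345) = 0.1675
  p(1,2)=3/29: -0.1034 × log₂(0.1034) = 0.3386
  p(2,0)=5/29: -0.1724 × log₂(0.1724) = 0.4373
  p(2,1)=5/29: -0.1724 × log₂(0.1724) = 0.4373
  p(2,2)=1/29: -0.0345 × log₂(0.0345) = 0.1675
H(X,Y) = 3.0011 bits


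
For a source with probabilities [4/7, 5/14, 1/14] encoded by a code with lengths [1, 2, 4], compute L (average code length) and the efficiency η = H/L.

Average length L = Σ p_i × l_i = 1.5714 bits
Entropy H = 1.2638 bits
Efficiency η = H/L × 100% = 80.42%


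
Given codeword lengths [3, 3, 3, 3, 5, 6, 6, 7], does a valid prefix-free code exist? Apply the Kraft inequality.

Kraft inequality: Σ 2^(-l_i) ≤ 1 for prefix-free code
Calculating: 2^(-3) + 2^(-3) + 2^(-3) + 2^(-3) + 2^(-5) + 2^(-6) + 2^(-6) + 2^(-7)
= 0.125 + 0.125 + 0.125 + 0.125 + 0.03125 + 0.015625 + 0.015625 + 0.0078125
= 0.5703
Since 0.5703 ≤ 1, prefix-free code exists


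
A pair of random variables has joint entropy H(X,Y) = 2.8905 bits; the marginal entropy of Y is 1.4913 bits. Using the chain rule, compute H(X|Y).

Chain rule: H(X,Y) = H(X|Y) + H(Y)
H(X|Y) = H(X,Y) - H(Y) = 2.8905 - 1.4913 = 1.3992 bits


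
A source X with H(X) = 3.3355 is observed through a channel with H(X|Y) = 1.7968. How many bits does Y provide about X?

I(X;Y) = H(X) - H(X|Y)
I(X;Y) = 3.3355 - 1.7968 = 1.5387 bits


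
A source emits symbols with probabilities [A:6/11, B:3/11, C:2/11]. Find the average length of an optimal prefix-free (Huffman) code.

Huffman tree construction:
Combine smallest probabilities repeatedly
Resulting codes:
  A: 1 (length 1)
  B: 01 (length 2)
  C: 00 (length 2)
Average length = Σ p(s) × length(s) = 1.4545 bits


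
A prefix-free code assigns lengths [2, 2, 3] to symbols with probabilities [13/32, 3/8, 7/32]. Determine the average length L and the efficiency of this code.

Average length L = Σ p_i × l_i = 2.2188 bits
Entropy H = 1.5382 bits
Efficiency η = H/L × 100% = 69.33%


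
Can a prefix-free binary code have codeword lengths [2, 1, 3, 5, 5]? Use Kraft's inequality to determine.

Kraft inequality: Σ 2^(-l_i) ≤ 1 for prefix-free code
Calculating: 2^(-2) + 2^(-1) + 2^(-3) + 2^(-5) + 2^(-5)
= 0.25 + 0.5 + 0.125 + 0.03125 + 0.03125
= 0.9375
Since 0.9375 ≤ 1, prefix-free code exists


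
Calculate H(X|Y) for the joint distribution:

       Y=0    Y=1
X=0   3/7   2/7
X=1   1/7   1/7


H(X|Y) = Σ_y p(y) H(X|Y=y)
  p(Y=0) = 4/7, H(X|Y=0) = 0.8113
  p(Y=1) = 3/7, H(X|Y=1) = 0.9183
H(X|Y) = 0.5714×0.8113 + 0.4286×0.9183 = 0.8571 bits


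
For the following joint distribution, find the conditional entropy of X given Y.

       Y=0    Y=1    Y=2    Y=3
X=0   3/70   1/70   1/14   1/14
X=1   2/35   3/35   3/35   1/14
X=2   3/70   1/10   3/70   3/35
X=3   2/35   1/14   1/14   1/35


H(X|Y) = Σ_y p(y) H(X|Y=y)
  p(Y=0) = 1/5, H(X|Y=0) = 1.9852
  p(Y=1) = 19/70, H(X|Y=1) = 1.7863
  p(Y=2) = 19/70, H(X|Y=2) = 1.9593
  p(Y=3) = 9/35, H(X|Y=3) = 1.9072
H(X|Y) = 0.2000×1.9852 + 0.2714×1.7863 + 0.2714×1.9593 + 0.2571×1.9072 = 1.9041 bits


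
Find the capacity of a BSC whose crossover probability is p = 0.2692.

For BSC with error probability p:
C = 1 - H(p) where H(p) is binary entropy
H(0.2692) = -0.2692 × log₂(0.2692) - 0.7308 × log₂(0.7308)
H(p) = 0.8403
C = 1 - 0.8403 = 0.1597 bits/use


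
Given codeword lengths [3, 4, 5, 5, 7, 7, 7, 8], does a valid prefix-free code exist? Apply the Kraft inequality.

Kraft inequality: Σ 2^(-l_i) ≤ 1 for prefix-free code
Calculating: 2^(-3) + 2^(-4) + 2^(-5) + 2^(-5) + 2^(-7) + 2^(-7) + 2^(-7) + 2^(-8)
= 0.125 + 0.0625 + 0.03125 + 0.03125 + 0.0078125 + 0.0078125 + 0.0078125 + 0.00390625
= 0.2773
Since 0.2773 ≤ 1, prefix-free code exists


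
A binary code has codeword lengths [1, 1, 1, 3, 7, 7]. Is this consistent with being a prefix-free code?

Kraft inequality: Σ 2^(-l_i) ≤ 1 for prefix-free code
Calculating: 2^(-1) + 2^(-1) + 2^(-1) + 2^(-3) + 2^(-7) + 2^(-7)
= 0.5 + 0.5 + 0.5 + 0.125 + 0.0078125 + 0.0078125
= 1.6406
Since 1.6406 > 1, prefix-free code does not exist


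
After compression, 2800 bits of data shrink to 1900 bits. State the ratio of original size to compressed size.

Compression ratio = Original / Compressed
= 2800 / 1900 = 1.47:1


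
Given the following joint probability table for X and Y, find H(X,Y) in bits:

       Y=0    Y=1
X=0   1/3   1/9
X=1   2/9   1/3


H(X,Y) = -Σ p(x,y) log₂ p(x,y)
  p(0,0)=1/3: -0.3333 × log₂(0.3333) = 0.5283
  p(0,1)=1/9: -0.1111 × log₂(0.1111) = 0.3522
  p(1,0)=2/9: -0.2222 × log₂(0.2222) = 0.4822
  p(1,1)=1/3: -0.3333 × log₂(0.3333) = 0.5283
H(X,Y) = 1.8911 bits


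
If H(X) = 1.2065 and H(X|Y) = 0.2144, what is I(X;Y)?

I(X;Y) = H(X) - H(X|Y)
I(X;Y) = 1.2065 - 0.2144 = 0.9921 bits


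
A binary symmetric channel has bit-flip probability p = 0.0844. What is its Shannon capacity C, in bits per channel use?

For BSC with error probability p:
C = 1 - H(p) where H(p) is binary entropy
H(0.0844) = -0.0844 × log₂(0.0844) - 0.9156 × log₂(0.9156)
H(p) = 0.4175
C = 1 - 0.4175 = 0.5825 bits/use


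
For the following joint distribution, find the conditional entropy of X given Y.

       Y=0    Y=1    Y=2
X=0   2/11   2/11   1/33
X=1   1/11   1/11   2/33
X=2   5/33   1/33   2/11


H(X|Y) = Σ_y p(y) H(X|Y=y)
  p(Y=0) = 14/33, H(X|Y=0) = 1.5306
  p(Y=1) = 10/33, H(X|Y=1) = 1.2955
  p(Y=2) = 3/11, H(X|Y=2) = 1.2244
H(X|Y) = 0.4242×1.5306 + 0.3030×1.2955 + 0.2727×1.2244 = 1.3758 bits


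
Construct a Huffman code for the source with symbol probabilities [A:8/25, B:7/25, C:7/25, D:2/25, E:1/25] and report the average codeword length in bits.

Huffman tree construction:
Combine smallest probabilities repeatedly
Resulting codes:
  A: 11 (length 2)
  B: 01 (length 2)
  C: 10 (length 2)
  D: 001 (length 3)
  E: 000 (length 3)
Average length = Σ p(s) × length(s) = 2.1200 bits


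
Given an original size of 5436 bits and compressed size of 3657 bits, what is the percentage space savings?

Space savings = (1 - Compressed/Original) × 100%
= (1 - 3657/5436) × 100%
= 32.73%


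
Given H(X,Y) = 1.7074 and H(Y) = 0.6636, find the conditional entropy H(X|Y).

Chain rule: H(X,Y) = H(X|Y) + H(Y)
H(X|Y) = H(X,Y) - H(Y) = 1.7074 - 0.6636 = 1.0438 bits


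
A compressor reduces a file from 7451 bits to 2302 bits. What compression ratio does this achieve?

Compression ratio = Original / Compressed
= 7451 / 2302 = 3.24:1


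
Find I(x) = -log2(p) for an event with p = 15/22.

Information content I(x) = -log₂(p(x))
I = -log₂(15/22) = -log₂(0.6818)
I = 0.5525 bits


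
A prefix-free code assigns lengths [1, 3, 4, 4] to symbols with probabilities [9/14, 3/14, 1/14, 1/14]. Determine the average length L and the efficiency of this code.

Average length L = Σ p_i × l_i = 1.8571 bits
Entropy H = 1.4299 bits
Efficiency η = H/L × 100% = 77.00%


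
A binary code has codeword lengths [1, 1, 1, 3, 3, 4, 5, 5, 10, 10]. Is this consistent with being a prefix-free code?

Kraft inequality: Σ 2^(-l_i) ≤ 1 for prefix-free code
Calculating: 2^(-1) + 2^(-1) + 2^(-1) + 2^(-3) + 2^(-3) + 2^(-4) + 2^(-5) + 2^(-5) + 2^(-10) + 2^(-10)
= 0.5 + 0.5 + 0.5 + 0.125 + 0.125 + 0.0625 + 0.03125 + 0.03125 + 0.0009765625 + 0.0009765625
= 1.8770
Since 1.8770 > 1, prefix-free code does not exist


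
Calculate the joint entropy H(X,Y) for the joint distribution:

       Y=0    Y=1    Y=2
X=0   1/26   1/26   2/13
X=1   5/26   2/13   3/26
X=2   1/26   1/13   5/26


H(X,Y) = -Σ p(x,y) log₂ p(x,y)
  p(0,0)=1/26: -0.0385 × log₂(0.0385) = 0.1808
  p(0,1)=1/26: -0.0385 × log₂(0.0385) = 0.1808
  p(0,2)=2/13: -0.1538 × log₂(0.1538) = 0.4155
  p(1,0)=5/26: -0.1923 × log₂(0.1923) = 0.4574
  p(1,1)=2/13: -0.1538 × log₂(0.1538) = 0.4155
  p(1,2)=3/26: -0.1154 × log₂(0.1154) = 0.3595
  p(2,0)=1/26: -0.0385 × log₂(0.0385) = 0.1808
  p(2,1)=1/13: -0.0769 × log₂(0.0769) = 0.2846
  p(2,2)=5/26: -0.1923 × log₂(0.1923) = 0.4574
H(X,Y) = 2.9322 bits


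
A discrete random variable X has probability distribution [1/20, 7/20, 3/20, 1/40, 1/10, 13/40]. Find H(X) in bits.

H(X) = -Σ p(x) log₂ p(x)
  -1/20 × log₂(1/20) = 0.2161
  -7/20 × log₂(7/20) = 0.5301
  -3/20 × log₂(3/20) = 0.4105
  -1/40 × log₂(1/40) = 0.1330
  -1/10 × log₂(1/10) = 0.3322
  -13/40 × log₂(13/40) = 0.5270
H(X) = 2.1490 bits


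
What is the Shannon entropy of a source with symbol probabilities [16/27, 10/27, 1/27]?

H(X) = -Σ p(x) log₂ p(x)
  -16/27 × log₂(16/27) = 0.4473
  -10/27 × log₂(10/27) = 0.5307
  -1/27 × log₂(1/27) = 0.1761
H(X) = 1.1542 bits


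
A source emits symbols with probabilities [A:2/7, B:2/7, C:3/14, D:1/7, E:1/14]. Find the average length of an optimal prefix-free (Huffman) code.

Huffman tree construction:
Combine smallest probabilities repeatedly
Resulting codes:
  A: 10 (length 2)
  B: 11 (length 2)
  C: 00 (length 2)
  D: 011 (length 3)
  E: 010 (length 3)
Average length = Σ p(s) × length(s) = 2.2143 bits


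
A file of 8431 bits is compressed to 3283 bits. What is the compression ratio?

Compression ratio = Original / Compressed
= 8431 / 3283 = 2.57:1


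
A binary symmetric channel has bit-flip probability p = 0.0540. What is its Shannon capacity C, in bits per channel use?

For BSC with error probability p:
C = 1 - H(p) where H(p) is binary entropy
H(0.0540) = -0.0540 × log₂(0.0540) - 0.9460 × log₂(0.9460)
H(p) = 0.3032
C = 1 - 0.3032 = 0.6968 bits/use


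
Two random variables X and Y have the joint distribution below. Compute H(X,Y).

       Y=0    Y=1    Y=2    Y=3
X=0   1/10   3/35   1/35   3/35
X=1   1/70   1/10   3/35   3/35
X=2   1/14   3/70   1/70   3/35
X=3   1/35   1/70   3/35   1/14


H(X,Y) = -Σ p(x,y) log₂ p(x,y)
  p(0,0)=1/10: -0.1000 × log₂(0.1000) = 0.3322
  p(0,1)=3/35: -0.0857 × log₂(0.0857) = 0.3038
  p(0,2)=1/35: -0.0286 × log₂(0.0286) = 0.1466
  p(0,3)=3/35: -0.0857 × log₂(0.0857) = 0.3038
  p(1,0)=1/70: -0.0143 × log₂(0.0143) = 0.0876
  p(1,1)=1/10: -0.1000 × log₂(0.1000) = 0.3322
  p(1,2)=3/35: -0.0857 × log₂(0.0857) = 0.3038
  p(1,3)=3/35: -0.0857 × log₂(0.0857) = 0.3038
  p(2,0)=1/14: -0.0714 × log₂(0.0714) = 0.2720
  p(2,1)=3/70: -0.0429 × log₂(0.0429) = 0.1948
  p(2,2)=1/70: -0.0143 × log₂(0.0143) = 0.0876
  p(2,3)=3/35: -0.0857 × log₂(0.0857) = 0.3038
  p(3,0)=1/35: -0.0286 × log₂(0.0286) = 0.1466
  p(3,1)=1/70: -0.0143 × log₂(0.0143) = 0.0876
  p(3,2)=3/35: -0.0857 × log₂(0.0857) = 0.3038
  p(3,3)=1/14: -0.0714 × log₂(0.0714) = 0.2720
H(X,Y) = 3.7816 bits


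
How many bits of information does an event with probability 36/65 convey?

Information content I(x) = -log₂(p(x))
I = -log₂(36/65) = -log₂(0.5538)
I = 0.8524 bits


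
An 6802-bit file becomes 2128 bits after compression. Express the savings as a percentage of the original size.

Space savings = (1 - Compressed/Original) × 100%
= (1 - 2128/6802) × 100%
= 68.72%


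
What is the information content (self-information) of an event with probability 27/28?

Information content I(x) = -log₂(p(x))
I = -log₂(27/28) = -log₂(0.9643)
I = 0.0525 bits


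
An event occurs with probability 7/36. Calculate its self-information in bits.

Information content I(x) = -log₂(p(x))
I = -log₂(7/36) = -log₂(0.1944)
I = 2.3626 bits


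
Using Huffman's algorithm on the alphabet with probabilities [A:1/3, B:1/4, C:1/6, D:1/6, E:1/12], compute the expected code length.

Huffman tree construction:
Combine smallest probabilities repeatedly
Resulting codes:
  A: 11 (length 2)
  B: 01 (length 2)
  C: 101 (length 3)
  D: 00 (length 2)
  E: 100 (length 3)
Average length = Σ p(s) × length(s) = 2.2500 bits


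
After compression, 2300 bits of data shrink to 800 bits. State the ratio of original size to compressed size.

Compression ratio = Original / Compressed
= 2300 / 800 = 2.88:1


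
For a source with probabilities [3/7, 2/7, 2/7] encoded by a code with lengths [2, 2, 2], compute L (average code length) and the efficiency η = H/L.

Average length L = Σ p_i × l_i = 2.0000 bits
Entropy H = 1.5567 bits
Efficiency η = H/L × 100% = 77.83%


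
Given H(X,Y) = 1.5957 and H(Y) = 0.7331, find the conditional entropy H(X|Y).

Chain rule: H(X,Y) = H(X|Y) + H(Y)
H(X|Y) = H(X,Y) - H(Y) = 1.5957 - 0.7331 = 0.8626 bits


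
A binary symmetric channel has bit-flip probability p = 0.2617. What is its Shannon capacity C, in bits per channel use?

For BSC with error probability p:
C = 1 - H(p) where H(p) is binary entropy
H(0.2617) = -0.2617 × log₂(0.2617) - 0.7383 × log₂(0.7383)
H(p) = 0.8293
C = 1 - 0.8293 = 0.1707 bits/use


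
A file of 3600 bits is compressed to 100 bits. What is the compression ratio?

Compression ratio = Original / Compressed
= 3600 / 100 = 36.00:1


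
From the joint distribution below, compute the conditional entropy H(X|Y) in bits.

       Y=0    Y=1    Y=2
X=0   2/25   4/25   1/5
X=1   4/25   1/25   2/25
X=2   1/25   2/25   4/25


H(X|Y) = Σ_y p(y) H(X|Y=y)
  p(Y=0) = 7/25, H(X|Y=0) = 1.3788
  p(Y=1) = 7/25, H(X|Y=1) = 1.3788
  p(Y=2) = 11/25, H(X|Y=2) = 1.4949
H(X|Y) = 0.2800×1.3788 + 0.2800×1.3788 + 0.4400×1.4949 = 1.4299 bits


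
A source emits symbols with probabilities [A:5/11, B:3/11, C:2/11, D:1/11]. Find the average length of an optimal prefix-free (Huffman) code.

Huffman tree construction:
Combine smallest probabilities repeatedly
Resulting codes:
  A: 0 (length 1)
  B: 10 (length 2)
  C: 111 (length 3)
  D: 110 (length 3)
Average length = Σ p(s) × length(s) = 1.8182 bits


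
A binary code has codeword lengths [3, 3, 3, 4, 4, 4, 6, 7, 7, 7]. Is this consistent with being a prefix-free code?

Kraft inequality: Σ 2^(-l_i) ≤ 1 for prefix-free code
Calculating: 2^(-3) + 2^(-3) + 2^(-3) + 2^(-4) + 2^(-4) + 2^(-4) + 2^(-6) + 2^(-7) + 2^(-7) + 2^(-7)
= 0.125 + 0.125 + 0.125 + 0.0625 + 0.0625 + 0.0625 + 0.015625 + 0.0078125 + 0.0078125 + 0.0078125
= 0.6016
Since 0.6016 ≤ 1, prefix-free code exists


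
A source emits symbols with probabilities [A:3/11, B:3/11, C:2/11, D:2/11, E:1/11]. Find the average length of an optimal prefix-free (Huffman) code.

Huffman tree construction:
Combine smallest probabilities repeatedly
Resulting codes:
  A: 01 (length 2)
  B: 10 (length 2)
  C: 111 (length 3)
  D: 00 (length 2)
  E: 110 (length 3)
Average length = Σ p(s) × length(s) = 2.2727 bits


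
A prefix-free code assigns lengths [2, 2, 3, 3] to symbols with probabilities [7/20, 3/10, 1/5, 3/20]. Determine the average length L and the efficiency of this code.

Average length L = Σ p_i × l_i = 2.3500 bits
Entropy H = 1.9261 bits
Efficiency η = H/L × 100% = 81.96%


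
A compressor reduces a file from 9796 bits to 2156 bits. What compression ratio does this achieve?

Compression ratio = Original / Compressed
= 9796 / 2156 = 4.54:1


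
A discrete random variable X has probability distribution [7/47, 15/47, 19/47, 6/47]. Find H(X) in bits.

H(X) = -Σ p(x) log₂ p(x)
  -7/47 × log₂(7/47) = 0.4092
  -15/47 × log₂(15/47) = 0.5259
  -19/47 × log₂(19/47) = 0.5282
  -6/47 × log₂(6/47) = 0.3791
H(X) = 1.8423 bits


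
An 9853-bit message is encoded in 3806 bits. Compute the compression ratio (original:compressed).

Compression ratio = Original / Compressed
= 9853 / 3806 = 2.59:1


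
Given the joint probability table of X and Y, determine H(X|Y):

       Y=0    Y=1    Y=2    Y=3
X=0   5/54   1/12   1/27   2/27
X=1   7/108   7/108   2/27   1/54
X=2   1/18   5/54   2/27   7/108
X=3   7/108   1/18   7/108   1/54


H(X|Y) = Σ_y p(y) H(X|Y=y)
  p(Y=0) = 5/18, H(X|Y=0) = 1.9725
  p(Y=1) = 8/27, H(X|Y=1) = 1.9716
  p(Y=2) = 1/4, H(X|Y=2) = 1.9530
  p(Y=3) = 19/108, H(X|Y=3) = 1.7400
H(X|Y) = 0.2778×1.9725 + 0.2963×1.9716 + 0.2500×1.9530 + 0.1759×1.7400 = 1.9264 bits


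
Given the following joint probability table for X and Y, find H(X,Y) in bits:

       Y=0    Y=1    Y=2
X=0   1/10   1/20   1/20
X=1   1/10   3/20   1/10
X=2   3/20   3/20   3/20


H(X,Y) = -Σ p(x,y) log₂ p(x,y)
  p(0,0)=1/10: -0.1000 × log₂(0.1000) = 0.3322
  p(0,1)=1/20: -0.0500 × log₂(0.0500) = 0.2161
  p(0,2)=1/20: -0.0500 × log₂(0.0500) = 0.2161
  p(1,0)=1/10: -0.1000 × log₂(0.1000) = 0.3322
  p(1,1)=3/20: -0.1500 × log₂(0.1500) = 0.4105
  p(1,2)=1/10: -0.1000 × log₂(0.1000) = 0.3322
  p(2,0)=3/20: -0.1500 × log₂(0.1500) = 0.4105
  p(2,1)=3/20: -0.1500 × log₂(0.1500) = 0.4105
  p(2,2)=3/20: -0.1500 × log₂(0.1500) = 0.4105
H(X,Y) = 3.0710 bits


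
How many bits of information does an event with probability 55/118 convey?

Information content I(x) = -log₂(p(x))
I = -log₂(55/118) = -log₂(0.4661)
I = 1.1013 bits


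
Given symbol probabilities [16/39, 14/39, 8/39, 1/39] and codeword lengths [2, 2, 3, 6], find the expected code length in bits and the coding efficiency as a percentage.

Average length L = Σ p_i × l_i = 2.3077 bits
Entropy H = 1.6622 bits
Efficiency η = H/L × 100% = 72.03%


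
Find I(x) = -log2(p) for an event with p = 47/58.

Information content I(x) = -log₂(p(x))
I = -log₂(47/58) = -log₂(0.8103)
I = 0.3034 bits


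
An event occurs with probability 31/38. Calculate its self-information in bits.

Information content I(x) = -log₂(p(x))
I = -log₂(31/38) = -log₂(0.8158)
I = 0.2937 bits


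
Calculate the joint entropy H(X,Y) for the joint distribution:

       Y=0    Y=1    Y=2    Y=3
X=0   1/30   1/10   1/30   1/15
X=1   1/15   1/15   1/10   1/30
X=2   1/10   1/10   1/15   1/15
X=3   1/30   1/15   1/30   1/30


H(X,Y) = -Σ p(x,y) log₂ p(x,y)
  p(0,0)=1/30: -0.0333 × log₂(0.0333) = 0.1636
  p(0,1)=1/10: -0.1000 × log₂(0.1000) = 0.3322
  p(0,2)=1/30: -0.0333 × log₂(0.0333) = 0.1636
  p(0,3)=1/15: -0.0667 × log₂(0.0667) = 0.2605
  p(1,0)=1/15: -0.0667 × log₂(0.0667) = 0.2605
  p(1,1)=1/15: -0.0667 × log₂(0.0667) = 0.2605
  p(1,2)=1/10: -0.1000 × log₂(0.1000) = 0.3322
  p(1,3)=1/30: -0.0333 × log₂(0.0333) = 0.1636
  p(2,0)=1/10: -0.1000 × log₂(0.1000) = 0.3322
  p(2,1)=1/10: -0.1000 × log₂(0.1000) = 0.3322
  p(2,2)=1/15: -0.0667 × log₂(0.0667) = 0.2605
  p(2,3)=1/15: -0.0667 × log₂(0.0667) = 0.2605
  p(3,0)=1/30: -0.0333 × log₂(0.0333) = 0.1636
  p(3,1)=1/15: -0.0667 × log₂(0.0667) = 0.2605
  p(3,2)=1/30: -0.0333 × log₂(0.0333) = 0.1636
  p(3,3)=1/30: -0.0333 × log₂(0.0333) = 0.1636
H(X,Y) = 3.8729 bits


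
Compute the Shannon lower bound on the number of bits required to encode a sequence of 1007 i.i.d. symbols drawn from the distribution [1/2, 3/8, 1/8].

Entropy H = 1.4056 bits/symbol
Minimum bits = H × n = 1.4056 × 1007
= 1415.48 bits


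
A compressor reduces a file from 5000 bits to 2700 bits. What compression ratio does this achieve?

Compression ratio = Original / Compressed
= 5000 / 2700 = 1.85:1


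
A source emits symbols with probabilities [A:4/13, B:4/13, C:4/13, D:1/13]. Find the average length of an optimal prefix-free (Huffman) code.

Huffman tree construction:
Combine smallest probabilities repeatedly
Resulting codes:
  A: 01 (length 2)
  B: 10 (length 2)
  C: 11 (length 2)
  D: 00 (length 2)
Average length = Σ p(s) × length(s) = 2.0000 bits


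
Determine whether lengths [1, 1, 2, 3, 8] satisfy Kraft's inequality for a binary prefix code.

Kraft inequality: Σ 2^(-l_i) ≤ 1 for prefix-free code
Calculating: 2^(-1) + 2^(-1) + 2^(-2) + 2^(-3) + 2^(-8)
= 0.5 + 0.5 + 0.25 + 0.125 + 0.00390625
= 1.3789
Since 1.3789 > 1, prefix-free code does not exist


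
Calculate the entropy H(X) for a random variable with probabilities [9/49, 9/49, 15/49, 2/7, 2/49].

H(X) = -Σ p(x) log₂ p(x)
  -9/49 × log₂(9/49) = 0.4490
  -9/49 × log₂(9/49) = 0.4490
  -15/49 × log₂(15/49) = 0.5228
  -2/7 × log₂(2/7) = 0.5164
  -2/49 × log₂(2/49) = 0.1884
H(X) = 2.1256 bits


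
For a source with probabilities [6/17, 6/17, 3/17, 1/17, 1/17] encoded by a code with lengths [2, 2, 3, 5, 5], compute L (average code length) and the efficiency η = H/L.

Average length L = Σ p_i × l_i = 2.5294 bits
Entropy H = 1.9831 bits
Efficiency η = H/L × 100% = 78.40%


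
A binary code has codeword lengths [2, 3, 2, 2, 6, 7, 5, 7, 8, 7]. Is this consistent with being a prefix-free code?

Kraft inequality: Σ 2^(-l_i) ≤ 1 for prefix-free code
Calculating: 2^(-2) + 2^(-3) + 2^(-2) + 2^(-2) + 2^(-6) + 2^(-7) + 2^(-5) + 2^(-7) + 2^(-8) + 2^(-7)
= 0.25 + 0.125 + 0.25 + 0.25 + 0.015625 + 0.0078125 + 0.03125 + 0.0078125 + 0.00390625 + 0.0078125
= 0.9492
Since 0.9492 ≤ 1, prefix-free code exists


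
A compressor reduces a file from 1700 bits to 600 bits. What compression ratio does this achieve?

Compression ratio = Original / Compressed
= 1700 / 600 = 2.83:1


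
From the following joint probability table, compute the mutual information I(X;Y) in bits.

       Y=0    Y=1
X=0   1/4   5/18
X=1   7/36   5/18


H(X) = 0.9978, H(Y) = 0.9911, H(X,Y) = 1.9861
I(X;Y) = H(X) + H(Y) - H(X,Y) = 0.0028 bits


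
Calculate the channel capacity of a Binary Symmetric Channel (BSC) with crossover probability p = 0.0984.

For BSC with error probability p:
C = 1 - H(p) where H(p) is binary entropy
H(0.0984) = -0.0984 × log₂(0.0984) - 0.9016 × log₂(0.9016)
H(p) = 0.4639
C = 1 - 0.4639 = 0.5361 bits/use


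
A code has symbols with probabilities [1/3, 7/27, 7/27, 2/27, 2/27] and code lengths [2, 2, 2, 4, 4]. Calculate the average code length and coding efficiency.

Average length L = Σ p_i × l_i = 2.2963 bits
Entropy H = 2.0944 bits
Efficiency η = H/L × 100% = 91.21%


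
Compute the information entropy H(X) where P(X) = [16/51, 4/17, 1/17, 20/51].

H(X) = -Σ p(x) log₂ p(x)
  -16/51 × log₂(16/51) = 0.5247
  -4/17 × log₂(4/17) = 0.4912
  -1/17 × log₂(1/17) = 0.2404
  -20/51 × log₂(20/51) = 0.5296
H(X) = 1.7859 bits


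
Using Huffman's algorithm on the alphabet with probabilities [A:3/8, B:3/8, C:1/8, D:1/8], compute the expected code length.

Huffman tree construction:
Combine smallest probabilities repeatedly
Resulting codes:
  A: 11 (length 2)
  B: 0 (length 1)
  C: 100 (length 3)
  D: 101 (length 3)
Average length = Σ p(s) × length(s) = 1.8750 bits


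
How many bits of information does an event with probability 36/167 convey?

Information content I(x) = -log₂(p(x))
I = -log₂(36/167) = -log₂(0.2156)
I = 2.2138 bits


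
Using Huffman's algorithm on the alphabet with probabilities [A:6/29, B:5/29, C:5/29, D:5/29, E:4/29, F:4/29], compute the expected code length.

Huffman tree construction:
Combine smallest probabilities repeatedly
Resulting codes:
  A: 01 (length 2)
  B: 110 (length 3)
  C: 111 (length 3)
  D: 00 (length 2)
  E: 100 (length 3)
  F: 101 (length 3)
Average length = Σ p(s) × length(s) = 2.6207 bits


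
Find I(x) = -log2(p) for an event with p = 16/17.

Information content I(x) = -log₂(p(x))
I = -log₂(16/17) = -log₂(0.9412)
I = 0.0875 bits


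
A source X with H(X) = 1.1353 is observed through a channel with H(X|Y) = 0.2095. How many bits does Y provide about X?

I(X;Y) = H(X) - H(X|Y)
I(X;Y) = 1.1353 - 0.2095 = 0.9258 bits


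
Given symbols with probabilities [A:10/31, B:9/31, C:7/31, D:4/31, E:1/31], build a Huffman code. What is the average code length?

Huffman tree construction:
Combine smallest probabilities repeatedly
Resulting codes:
  A: 11 (length 2)
  B: 10 (length 2)
  C: 01 (length 2)
  D: 001 (length 3)
  E: 000 (length 3)
Average length = Σ p(s) × length(s) = 2.1613 bits


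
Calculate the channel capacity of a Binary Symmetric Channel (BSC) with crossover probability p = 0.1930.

For BSC with error probability p:
C = 1 - H(p) where H(p) is binary entropy
H(0.1930) = -0.1930 × log₂(0.1930) - 0.8070 × log₂(0.8070)
H(p) = 0.7077
C = 1 - 0.7077 = 0.2923 bits/use


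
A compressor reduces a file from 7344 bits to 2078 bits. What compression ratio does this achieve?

Compression ratio = Original / Compressed
= 7344 / 2078 = 3.53:1


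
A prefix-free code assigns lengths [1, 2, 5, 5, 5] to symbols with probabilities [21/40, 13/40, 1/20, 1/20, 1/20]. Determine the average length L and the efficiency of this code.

Average length L = Σ p_i × l_i = 1.9250 bits
Entropy H = 1.6633 bits
Efficiency η = H/L × 100% = 86.41%


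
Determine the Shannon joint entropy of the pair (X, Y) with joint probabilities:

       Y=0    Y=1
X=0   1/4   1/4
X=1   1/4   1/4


H(X,Y) = -Σ p(x,y) log₂ p(x,y)
  p(0,0)=1/4: -0.2500 × log₂(0.2500) = 0.5000
  p(0,1)=1/4: -0.2500 × log₂(0.2500) = 0.5000
  p(1,0)=1/4: -0.2500 × log₂(0.2500) = 0.5000
  p(1,1)=1/4: -0.2500 × log₂(0.2500) = 0.5000
H(X,Y) = 2.0000 bits


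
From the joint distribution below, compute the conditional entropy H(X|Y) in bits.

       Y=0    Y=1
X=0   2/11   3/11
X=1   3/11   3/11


H(X|Y) = Σ_y p(y) H(X|Y=y)
  p(Y=0) = 5/11, H(X|Y=0) = 0.9710
  p(Y=1) = 6/11, H(X|Y=1) = 1.0000
H(X|Y) = 0.4545×0.9710 + 0.5455×1.0000 = 0.9868 bits


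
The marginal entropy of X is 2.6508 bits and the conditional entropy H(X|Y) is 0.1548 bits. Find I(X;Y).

I(X;Y) = H(X) - H(X|Y)
I(X;Y) = 2.6508 - 0.1548 = 2.496 bits


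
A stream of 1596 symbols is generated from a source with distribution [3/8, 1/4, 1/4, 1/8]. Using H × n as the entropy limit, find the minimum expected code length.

Entropy H = 1.9056 bits/symbol
Minimum bits = H × n = 1.9056 × 1596
= 3041.40 bits


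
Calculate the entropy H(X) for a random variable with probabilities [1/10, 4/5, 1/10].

H(X) = -Σ p(x) log₂ p(x)
  -1/10 × log₂(1/10) = 0.3322
  -4/5 × log₂(4/5) = 0.2575
  -1/10 × log₂(1/10) = 0.3322
H(X) = 0.9219 bits


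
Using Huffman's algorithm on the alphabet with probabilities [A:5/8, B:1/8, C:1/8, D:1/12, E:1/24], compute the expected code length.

Huffman tree construction:
Combine smallest probabilities repeatedly
Resulting codes:
  A: 1 (length 1)
  B: 010 (length 3)
  C: 011 (length 3)
  D: 001 (length 3)
  E: 000 (length 3)
Average length = Σ p(s) × length(s) = 1.7500 bits


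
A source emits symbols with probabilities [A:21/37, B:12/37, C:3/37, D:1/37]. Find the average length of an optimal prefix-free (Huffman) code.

Huffman tree construction:
Combine smallest probabilities repeatedly
Resulting codes:
  A: 1 (length 1)
  B: 01 (length 2)
  C: 001 (length 3)
  D: 000 (length 3)
Average length = Σ p(s) × length(s) = 1.5405 bits


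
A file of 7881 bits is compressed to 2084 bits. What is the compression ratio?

Compression ratio = Original / Compressed
= 7881 / 2084 = 3.78:1


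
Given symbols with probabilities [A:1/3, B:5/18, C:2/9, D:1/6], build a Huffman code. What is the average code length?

Huffman tree construction:
Combine smallest probabilities repeatedly
Resulting codes:
  A: 11 (length 2)
  B: 10 (length 2)
  C: 01 (length 2)
  D: 00 (length 2)
Average length = Σ p(s) × length(s) = 2.0000 bits


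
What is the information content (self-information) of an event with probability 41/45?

Information content I(x) = -log₂(p(x))
I = -log₂(41/45) = -log₂(0.9111)
I = 0.1343 bits


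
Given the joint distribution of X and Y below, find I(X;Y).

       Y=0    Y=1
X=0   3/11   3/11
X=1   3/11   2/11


H(X) = 0.9940, H(Y) = 0.9940, H(X,Y) = 1.9808
I(X;Y) = H(X) + H(Y) - H(X,Y) = 0.0072 bits


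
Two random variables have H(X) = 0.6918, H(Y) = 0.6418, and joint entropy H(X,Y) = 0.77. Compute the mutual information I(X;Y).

I(X;Y) = H(X) + H(Y) - H(X,Y)
I(X;Y) = 0.6918 + 0.6418 - 0.77 = 0.5636 bits


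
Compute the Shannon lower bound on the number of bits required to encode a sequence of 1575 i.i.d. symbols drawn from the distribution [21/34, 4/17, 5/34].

Entropy H = 1.3272 bits/symbol
Minimum bits = H × n = 1.3272 × 1575
= 2090.37 bits


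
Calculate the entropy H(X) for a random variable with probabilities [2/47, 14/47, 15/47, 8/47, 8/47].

H(X) = -Σ p(x) log₂ p(x)
  -2/47 × log₂(2/47) = 0.1938
  -14/47 × log₂(14/47) = 0.5205
  -15/47 × log₂(15/47) = 0.5259
  -8/47 × log₂(8/47) = 0.4348
  -8/47 × log₂(8/47) = 0.4348
H(X) = 2.1098 bits


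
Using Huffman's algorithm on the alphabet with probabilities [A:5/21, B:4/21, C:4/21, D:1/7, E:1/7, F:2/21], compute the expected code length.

Huffman tree construction:
Combine smallest probabilities repeatedly
Resulting codes:
  A: 01 (length 2)
  B: 111 (length 3)
  C: 00 (length 2)
  D: 101 (length 3)
  E: 110 (length 3)
  F: 100 (length 3)
Average length = Σ p(s) × length(s) = 2.5714 bits


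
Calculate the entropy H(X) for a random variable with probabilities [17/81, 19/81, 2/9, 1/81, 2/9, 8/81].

H(X) = -Σ p(x) log₂ p(x)
  -17/81 × log₂(17/81) = 0.4727
  -19/81 × log₂(19/81) = 0.4907
  -2/9 × log₂(2/9) = 0.4822
  -1/81 × log₂(1/81) = 0.0783
  -2/9 × log₂(2/9) = 0.4822
  -8/81 × log₂(8/81) = 0.3299
H(X) = 2.3360 bits


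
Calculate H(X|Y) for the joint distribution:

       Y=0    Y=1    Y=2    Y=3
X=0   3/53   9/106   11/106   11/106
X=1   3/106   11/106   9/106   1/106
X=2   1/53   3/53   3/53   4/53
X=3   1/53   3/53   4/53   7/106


H(X|Y) = Σ_y p(y) H(X|Y=y)
  p(Y=0) = 13/106, H(X|Y=0) = 1.8339
  p(Y=1) = 16/53, H(X|Y=1) = 1.9499
  p(Y=2) = 17/53, H(X|Y=2) = 1.9671
  p(Y=3) = 27/106, H(X|Y=3) = 1.7288
H(X|Y) = 0.1226×1.8339 + 0.3019×1.9499 + 0.3208×1.9671 + 0.2547×1.7288 = 1.8849 bits


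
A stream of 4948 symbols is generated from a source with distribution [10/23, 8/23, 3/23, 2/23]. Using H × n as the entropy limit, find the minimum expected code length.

Entropy H = 1.7421 bits/symbol
Minimum bits = H × n = 1.7421 × 4948
= 8619.79 bits


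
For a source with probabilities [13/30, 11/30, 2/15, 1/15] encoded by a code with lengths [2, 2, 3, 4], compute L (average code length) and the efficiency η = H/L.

Average length L = Σ p_i × l_i = 2.2667 bits
Entropy H = 1.7016 bits
Efficiency η = H/L × 100% = 75.07%


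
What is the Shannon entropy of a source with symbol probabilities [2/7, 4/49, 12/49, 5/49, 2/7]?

H(X) = -Σ p(x) log₂ p(x)
  -2/7 × log₂(2/7) = 0.5164
  -4/49 × log₂(4/49) = 0.2951
  -12/49 × log₂(12/49) = 0.4971
  -5/49 × log₂(5/49) = 0.3360
  -2/7 × log₂(2/7) = 0.5164
H(X) = 2.1609 bits


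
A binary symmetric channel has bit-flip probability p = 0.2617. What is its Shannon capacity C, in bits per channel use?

For BSC with error probability p:
C = 1 - H(p) where H(p) is binary entropy
H(0.2617) = -0.2617 × log₂(0.2617) - 0.7383 × log₂(0.7383)
H(p) = 0.8293
C = 1 - 0.8293 = 0.1707 bits/use


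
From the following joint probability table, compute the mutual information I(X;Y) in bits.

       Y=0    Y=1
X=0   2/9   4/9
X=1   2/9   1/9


H(X) = 0.9183, H(Y) = 0.9911, H(X,Y) = 1.8366
I(X;Y) = H(X) + H(Y) - H(X,Y) = 0.0728 bits


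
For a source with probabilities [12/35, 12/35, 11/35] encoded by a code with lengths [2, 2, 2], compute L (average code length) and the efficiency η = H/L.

Average length L = Σ p_i × l_i = 2.0000 bits
Entropy H = 1.5838 bits
Efficiency η = H/L × 100% = 79.19%


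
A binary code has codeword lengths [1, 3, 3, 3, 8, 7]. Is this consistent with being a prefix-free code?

Kraft inequality: Σ 2^(-l_i) ≤ 1 for prefix-free code
Calculating: 2^(-1) + 2^(-3) + 2^(-3) + 2^(-3) + 2^(-8) + 2^(-7)
= 0.5 + 0.125 + 0.125 + 0.125 + 0.00390625 + 0.0078125
= 0.8867
Since 0.8867 ≤ 1, prefix-free code exists


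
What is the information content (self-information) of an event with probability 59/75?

Information content I(x) = -log₂(p(x))
I = -log₂(59/75) = -log₂(0.7867)
I = 0.3462 bits


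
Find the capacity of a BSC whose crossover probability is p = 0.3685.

For BSC with error probability p:
C = 1 - H(p) where H(p) is binary entropy
H(0.3685) = -0.3685 × log₂(0.3685) - 0.6315 × log₂(0.6315)
H(p) = 0.9495
C = 1 - 0.9495 = 0.0505 bits/use


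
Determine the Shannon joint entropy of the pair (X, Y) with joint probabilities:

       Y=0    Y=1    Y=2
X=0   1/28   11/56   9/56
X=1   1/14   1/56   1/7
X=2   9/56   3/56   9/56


H(X,Y) = -Σ p(x,y) log₂ p(x,y)
  p(0,0)=1/28: -0.0357 × log₂(0.0357) = 0.1717
  p(0,1)=11/56: -0.1964 × log₂(0.1964) = 0.4612
  p(0,2)=9/56: -0.1607 × log₂(0.1607) = 0.4239
  p(1,0)=1/14: -0.0714 × log₂(0.0714) = 0.2720
  p(1,1)=1/56: -0.0179 × log₂(0.0179) = 0.1037
  p(1,2)=1/7: -0.1429 × log₂(0.1429) = 0.4011
  p(2,0)=9/56: -0.1607 × log₂(0.1607) = 0.4239
  p(2,1)=3/56: -0.0536 × log₂(0.0536) = 0.2262
  p(2,2)=9/56: -0.1607 × log₂(0.1607) = 0.4239
H(X,Y) = 2.9074 bits


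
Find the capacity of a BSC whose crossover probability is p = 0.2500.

For BSC with error probability p:
C = 1 - H(p) where H(p) is binary entropy
H(0.2500) = -0.2500 × log₂(0.2500) - 0.7500 × log₂(0.7500)
H(p) = 0.8113
C = 1 - 0.8113 = 0.1887 bits/use


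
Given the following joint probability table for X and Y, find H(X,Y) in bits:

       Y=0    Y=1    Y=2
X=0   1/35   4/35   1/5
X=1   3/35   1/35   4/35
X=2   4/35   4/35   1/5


H(X,Y) = -Σ p(x,y) log₂ p(x,y)
  p(0,0)=1/35: -0.0286 × log₂(0.0286) = 0.1466
  p(0,1)=4/35: -0.1143 × log₂(0.1143) = 0.3576
  p(0,2)=1/5: -0.2000 × log₂(0.2000) = 0.4644
  p(1,0)=3/35: -0.0857 × log₂(0.0857) = 0.3038
  p(1,1)=1/35: -0.0286 × log₂(0.0286) = 0.1466
  p(1,2)=4/35: -0.1143 × log₂(0.1143) = 0.3576
  p(2,0)=4/35: -0.1143 × log₂(0.1143) = 0.3576
  p(2,1)=4/35: -0.1143 × log₂(0.1143) = 0.3576
  p(2,2)=1/5: -0.2000 × log₂(0.2000) = 0.4644
H(X,Y) = 2.9562 bits


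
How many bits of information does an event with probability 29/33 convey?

Information content I(x) = -log₂(p(x))
I = -log₂(29/33) = -log₂(0.8788)
I = 0.1864 bits


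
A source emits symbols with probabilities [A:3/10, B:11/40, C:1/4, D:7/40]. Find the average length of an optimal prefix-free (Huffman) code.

Huffman tree construction:
Combine smallest probabilities repeatedly
Resulting codes:
  A: 11 (length 2)
  B: 10 (length 2)
  C: 01 (length 2)
  D: 00 (length 2)
Average length = Σ p(s) × length(s) = 2.0000 bits


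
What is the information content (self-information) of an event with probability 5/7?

Information content I(x) = -log₂(p(x))
I = -log₂(5/7) = -log₂(0.7143)
I = 0.4854 bits


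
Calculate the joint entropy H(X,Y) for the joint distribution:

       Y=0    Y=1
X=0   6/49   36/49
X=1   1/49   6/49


H(X,Y) = -Σ p(x,y) log₂ p(x,y)
  p(0,0)=6/49: -0.1224 × log₂(0.1224) = 0.3710
  p(0,1)=36/49: -0.7347 × log₂(0.7347) = 0.3268
  p(1,0)=1/49: -0.0204 × log₂(0.0204) = 0.1146
  p(1,1)=6/49: -0.1224 × log₂(0.1224) = 0.3710
H(X,Y) = 1.1833 bits


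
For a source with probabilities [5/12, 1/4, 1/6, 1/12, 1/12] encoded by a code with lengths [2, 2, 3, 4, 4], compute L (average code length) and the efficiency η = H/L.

Average length L = Σ p_i × l_i = 2.5000 bits
Entropy H = 2.0546 bits
Efficiency η = H/L × 100% = 82.18%


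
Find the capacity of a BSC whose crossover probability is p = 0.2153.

For BSC with error probability p:
C = 1 - H(p) where H(p) is binary entropy
H(0.2153) = -0.2153 × log₂(0.2153) - 0.7847 × log₂(0.7847)
H(p) = 0.7515
C = 1 - 0.7515 = 0.2485 bits/use


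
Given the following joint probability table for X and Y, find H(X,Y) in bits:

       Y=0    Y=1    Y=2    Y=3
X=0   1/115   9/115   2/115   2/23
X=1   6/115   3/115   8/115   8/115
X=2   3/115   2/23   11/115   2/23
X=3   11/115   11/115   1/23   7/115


H(X,Y) = -Σ p(x,y) log₂ p(x,y)
  p(0,0)=1/115: -0.0087 × log₂(0.0087) = 0.0595
  p(0,1)=9/115: -0.0783 × log₂(0.0783) = 0.2877
  p(0,2)=2/115: -0.0174 × log₂(0.0174) = 0.1017
  p(0,3)=2/23: -0.0870 × log₂(0.0870) = 0.3064
  p(1,0)=6/115: -0.0522 × log₂(0.0522) = 0.2223
  p(1,1)=3/115: -0.0261 × log₂(0.0261) = 0.1372
  p(1,2)=8/115: -0.0696 × log₂(0.0696) = 0.2675
  p(1,3)=8/115: -0.0696 × log₂(0.0696) = 0.2675
  p(2,0)=3/115: -0.0261 × log₂(0.0261) = 0.1372
  p(2,1)=2/23: -0.0870 × log₂(0.0870) = 0.3064
  p(2,2)=11/115: -0.0957 × log₂(0.0957) = 0.3239
  p(2,3)=2/23: -0.0870 × log₂(0.0870) = 0.3064
  p(3,0)=11/115: -0.0957 × log₂(0.0957) = 0.3239
  p(3,1)=11/115: -0.0957 × log₂(0.0957) = 0.3239
  p(3,2)=1/23: -0.0435 × log₂(0.0435) = 0.1967
  p(3,3)=7/115: -0.0609 × log₂(0.0609) = 0.2458
H(X,Y) = 3.8139 bits
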